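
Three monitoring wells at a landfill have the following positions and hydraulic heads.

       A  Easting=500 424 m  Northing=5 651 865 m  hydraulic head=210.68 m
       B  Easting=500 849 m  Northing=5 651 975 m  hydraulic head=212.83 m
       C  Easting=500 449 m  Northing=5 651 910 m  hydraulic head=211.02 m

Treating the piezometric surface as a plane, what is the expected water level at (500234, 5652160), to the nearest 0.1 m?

Differences from A: to B (Δx, Δy, Δh) = (425, 110, +2.15); to C = (25, 45, +0.34).
Determinant of the coordinate differences = 425·45 − 25·110 = 16375.
∂h/∂x = [(+2.15)·45 − (+0.34)·110] / 16375 = +0.003624
∂h/∂y = [425·(+0.34) − 25·(+2.15)] / 16375 = +0.005542
h(500234, 5652160) = 210.68 + (+0.003624)·(-190) + (+0.005542)·(295) = 210.68 -0.689 +1.635 = 211.626 m.

211.6 m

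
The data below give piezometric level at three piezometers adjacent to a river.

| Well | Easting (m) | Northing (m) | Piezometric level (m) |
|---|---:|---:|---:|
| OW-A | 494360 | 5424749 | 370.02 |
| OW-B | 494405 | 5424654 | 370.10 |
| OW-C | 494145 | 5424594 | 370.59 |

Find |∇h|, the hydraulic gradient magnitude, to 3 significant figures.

0.00218

Three-point gradient (reference OW-A): Δ to OW-B = (45, -95, +0.08), Δ to OW-C = (-215, -155, +0.57).
∂h/∂x = -0.001524, ∂h/∂y = -0.001564 (det = -27400).
|∇h| = √(-0.001524² + -0.001564²) = 0.002184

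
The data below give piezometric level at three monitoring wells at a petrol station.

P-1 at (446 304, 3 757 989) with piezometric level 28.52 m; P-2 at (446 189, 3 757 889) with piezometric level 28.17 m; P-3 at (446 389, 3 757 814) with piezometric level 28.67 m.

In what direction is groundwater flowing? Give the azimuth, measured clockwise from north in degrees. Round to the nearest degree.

261°

Three-point gradient (reference P-1): Δ to P-2 = (-115, -100, -0.35), Δ to P-3 = (85, -175, +0.15).
∂h/∂x = +0.002664, ∂h/∂y = +0.0004367 (det = 28625).
Flow direction (−∇h) has components (-0.002664 E, -0.0004367 N).
Azimuth = atan2(E, N) = atan2(-0.002664, -0.0004367) = 260.7° ≈ 261°.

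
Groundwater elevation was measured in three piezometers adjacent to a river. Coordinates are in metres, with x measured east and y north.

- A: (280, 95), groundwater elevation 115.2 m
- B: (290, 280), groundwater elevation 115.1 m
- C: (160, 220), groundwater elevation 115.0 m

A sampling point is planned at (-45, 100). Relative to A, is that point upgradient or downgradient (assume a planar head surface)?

downgradient

Taking A as reference: B−A = (10, 185, -0.1); C−A = (-120, 125, -0.2).
Determinant of the coordinate differences = 10·125 − (-120)·185 = 23450.
∂h/∂x = [(-0.1)·125 − (-0.2)·185] / 23450 = +0.001045
∂h/∂y = [10·(-0.2) − (-120)·(-0.1)] / 23450 = -0.0005970
Head at (-45, 100) = 115.2 + (+0.001045)·(-325) + (-0.0005970)·(5) = 114.86 m.
That is lower than the 115.2 m at A, so the point is downgradient.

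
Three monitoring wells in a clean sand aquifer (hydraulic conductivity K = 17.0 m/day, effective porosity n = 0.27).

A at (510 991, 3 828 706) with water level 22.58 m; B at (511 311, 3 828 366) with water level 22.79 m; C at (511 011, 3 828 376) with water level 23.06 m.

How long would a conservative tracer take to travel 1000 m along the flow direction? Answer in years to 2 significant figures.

Differences from A: to B (Δx, Δy, Δh) = (320, -340, +0.21); to C = (20, -330, +0.48).
Solve a·Δx + b·Δy = Δh: det = 320·(-330) − 20·(-340) = -98800.
∂h/∂x = [(+0.21)·(-330) − (+0.48)·(-340)] / -98800 = -0.0009504
∂h/∂y = [320·(+0.48) − 20·(+0.21)] / -98800 = -0.001512
|∇h| = √(-0.0009504² + -0.001512²) = 0.001786
Seepage velocity v = K·i/n = 17.0 × 0.001786 / 0.27 = 0.1125 m/day.
t = 1000 / 0.1125 = 8889 days = 24.3 years.

24 years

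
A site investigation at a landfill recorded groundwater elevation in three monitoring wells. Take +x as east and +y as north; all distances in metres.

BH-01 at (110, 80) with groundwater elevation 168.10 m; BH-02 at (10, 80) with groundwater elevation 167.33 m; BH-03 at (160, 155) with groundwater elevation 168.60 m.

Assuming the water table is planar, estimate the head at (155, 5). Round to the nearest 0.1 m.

168.3 m

Differences from BH-01: to BH-02 (Δx, Δy, Δh) = (-100, 0, -0.77); to BH-03 = (50, 75, +0.50).
Solve a·Δx + b·Δy = Δh: det = (-100)·75 − 50·0 = -7500.
∂h/∂x = [(-0.77)·75 − (+0.50)·0] / -7500 = +0.007700
∂h/∂y = [(-100)·(+0.50) − 50·(-0.77)] / -7500 = +0.001533
h(155, 5) = 168.10 + (+0.007700)·(45) + (+0.001533)·(-75) = 168.10 +0.346 -0.115 = 168.331 m.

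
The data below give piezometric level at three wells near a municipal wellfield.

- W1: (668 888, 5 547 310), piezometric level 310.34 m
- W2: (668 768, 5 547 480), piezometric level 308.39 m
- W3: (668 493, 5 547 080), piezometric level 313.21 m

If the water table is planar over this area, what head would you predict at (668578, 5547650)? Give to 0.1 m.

Differences from W1: to W2 (Δx, Δy, Δh) = (-120, 170, -1.95); to W3 = (-395, -230, +2.87).
Determinant of the coordinate differences = (-120)·(-230) − (-395)·170 = 94750.
∂h/∂x = [(-1.95)·(-230) − (+2.87)·170] / 94750 = -0.0004158
∂h/∂y = [(-120)·(+2.87) − (-395)·(-1.95)] / 94750 = -0.01176
h(668578, 5547650) = 310.34 + (-0.0004158)·(-310) + (-0.01176)·(340) = 310.34 +0.129 -4.000 = 306.469 m.

306.5 m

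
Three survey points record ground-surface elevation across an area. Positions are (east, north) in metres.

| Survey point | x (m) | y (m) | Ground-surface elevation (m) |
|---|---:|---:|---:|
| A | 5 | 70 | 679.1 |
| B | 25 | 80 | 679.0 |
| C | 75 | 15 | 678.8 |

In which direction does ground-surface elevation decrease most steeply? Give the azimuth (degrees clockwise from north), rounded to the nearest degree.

Taking A as reference: B−A = (20, 10, -0.1); C−A = (70, -55, -0.3).
Determinant of the coordinate differences = 20·(-55) − 70·10 = -1800.
∂z/∂x = [(-0.1)·(-55) − (-0.3)·10] / -1800 = -0.004722
∂z/∂y = [20·(-0.3) − 70·(-0.1)] / -1800 = -0.0005556
Steepest decrease is along −∇f: components (+0.004722 E, +0.0005556 N).
Azimuth = atan2(+0.004722, +0.0005556) = 83.3° ≈ 083°.

083°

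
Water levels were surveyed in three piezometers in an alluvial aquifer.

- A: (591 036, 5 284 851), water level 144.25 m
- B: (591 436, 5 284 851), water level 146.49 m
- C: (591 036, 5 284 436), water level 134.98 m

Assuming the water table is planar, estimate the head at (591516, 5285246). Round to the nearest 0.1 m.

155.8 m

∂h/∂x = (146.49 − 144.25) / (591436 − 591036) = +0.005600
∂h/∂y = (134.98 − 144.25) / (5284436 − 5284851) = +0.02234
h(591516, 5285246) = 144.25 + (+0.005600)·(480) + (+0.02234)·(395) = 144.25 +2.688 +8.823 = 155.761 m.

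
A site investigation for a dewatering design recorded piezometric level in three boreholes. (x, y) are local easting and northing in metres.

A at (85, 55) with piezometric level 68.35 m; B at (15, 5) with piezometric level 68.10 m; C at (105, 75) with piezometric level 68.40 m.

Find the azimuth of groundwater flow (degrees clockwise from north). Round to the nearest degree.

301°

Taking A as reference: B−A = (-70, -50, -0.25); C−A = (20, 20, +0.05).
Determinant of the coordinate differences = (-70)·20 − 20·(-50) = -400.
∂h/∂x = [(-0.25)·20 − (+0.05)·(-50)] / -400 = +0.006250
∂h/∂y = [(-70)·(+0.05) − 20·(-0.25)] / -400 = -0.003750
Flow direction (−∇h) has components (-0.006250 E, +0.003750 N).
Azimuth = atan2(E, N) = atan2(-0.006250, +0.003750) = 301.0° ≈ 301°.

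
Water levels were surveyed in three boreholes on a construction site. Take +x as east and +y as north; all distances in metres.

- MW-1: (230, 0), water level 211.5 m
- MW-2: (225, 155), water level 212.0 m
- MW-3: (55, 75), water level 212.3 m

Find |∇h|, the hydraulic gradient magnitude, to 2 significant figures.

With h = a·x + b·y + c and MW-1 as origin, the differences give:
  (-5)·a + 155·b = +0.5
  (-175)·a + 75·b = +0.8
Eliminate b (×75 and ×155, subtract): 26750·a = -86.50 → a = ∂h/∂x = -0.003234
Back-substitute: b = ∂h/∂y = +0.003121.
|∇h| = √(-0.003234² + 0.003121²) = 0.004494

0.0045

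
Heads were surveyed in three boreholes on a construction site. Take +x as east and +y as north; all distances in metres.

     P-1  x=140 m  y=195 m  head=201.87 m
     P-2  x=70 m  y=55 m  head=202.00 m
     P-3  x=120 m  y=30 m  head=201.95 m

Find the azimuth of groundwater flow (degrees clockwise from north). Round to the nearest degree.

074°

With h = a·x + b·y + c and P-1 as origin, the differences give:
  (-70)·a + (-140)·b = +0.13
  (-20)·a + (-165)·b = +0.08
Eliminate b (×(-165) and ×(-140), subtract): 8750·a = -10.250 → a = ∂h/∂x = -0.001171
Back-substitute: b = ∂h/∂y = -0.0003429.
Flow direction (−∇h) has components (+0.001171 E, +0.0003429 N).
Azimuth = atan2(E, N) = atan2(+0.001171, +0.0003429) = 73.7° ≈ 074°.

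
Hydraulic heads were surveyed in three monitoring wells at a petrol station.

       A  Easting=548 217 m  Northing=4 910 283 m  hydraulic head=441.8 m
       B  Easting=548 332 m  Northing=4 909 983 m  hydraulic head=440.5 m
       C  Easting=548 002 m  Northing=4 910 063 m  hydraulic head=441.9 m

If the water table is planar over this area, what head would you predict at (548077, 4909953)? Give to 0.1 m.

441.3 m

Three-point gradient (reference A): Δ to B = (115, -300, -1.3), Δ to C = (-215, -220, +0.1).
∂h/∂x = -0.003519, ∂h/∂y = +0.002984 (det = -89800).
h(548077, 4909953) = 441.8 + (-0.003519)·(-140) + (+0.002984)·(-330) = 441.8 +0.493 -0.985 = 441.308 m.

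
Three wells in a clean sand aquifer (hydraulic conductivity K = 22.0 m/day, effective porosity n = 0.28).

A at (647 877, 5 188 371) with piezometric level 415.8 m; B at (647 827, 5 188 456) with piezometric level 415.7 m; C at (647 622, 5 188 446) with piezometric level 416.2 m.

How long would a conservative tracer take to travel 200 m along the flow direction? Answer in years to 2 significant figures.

2.0 years

Three-point gradient (reference A): Δ to B = (-50, 85, -0.1), Δ to C = (-255, 75, +0.4).
∂h/∂x = -0.002315, ∂h/∂y = -0.002538 (det = 17925).
|∇h| = √(-0.002315² + -0.002538²) = 0.003435
Seepage velocity v = K·i/n = 22.0 × 0.003435 / 0.28 = 0.2699 m/day.
t = 200 / 0.2699 = 741 days = 2.03 years.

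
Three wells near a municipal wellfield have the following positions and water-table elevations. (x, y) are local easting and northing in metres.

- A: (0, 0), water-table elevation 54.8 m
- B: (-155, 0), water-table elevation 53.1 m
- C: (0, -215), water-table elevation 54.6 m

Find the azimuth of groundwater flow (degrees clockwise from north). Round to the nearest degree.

265°

∂h/∂x = (53.1 − 54.8) / (-155 − 0) = +0.01097
∂h/∂y = (54.6 − 54.8) / (-215 − 0) = +0.0009302
Flow direction (−∇h) has components (-0.01097 E, -0.0009302 N).
Azimuth = atan2(E, N) = atan2(-0.01097, -0.0009302) = 265.2° ≈ 265°.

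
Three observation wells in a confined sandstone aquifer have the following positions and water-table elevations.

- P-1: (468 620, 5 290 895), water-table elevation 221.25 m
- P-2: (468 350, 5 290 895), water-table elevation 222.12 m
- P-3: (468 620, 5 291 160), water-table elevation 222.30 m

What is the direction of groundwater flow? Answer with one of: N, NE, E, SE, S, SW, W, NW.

∂h/∂x = (222.12 − 221.25) / (468350 − 468620) = -0.003222
∂h/∂y = (222.30 − 221.25) / (5291160 − 5290895) = +0.003962
Flow = −∇h = (+0.003222 east, -0.003962 north), which points southeast.

SE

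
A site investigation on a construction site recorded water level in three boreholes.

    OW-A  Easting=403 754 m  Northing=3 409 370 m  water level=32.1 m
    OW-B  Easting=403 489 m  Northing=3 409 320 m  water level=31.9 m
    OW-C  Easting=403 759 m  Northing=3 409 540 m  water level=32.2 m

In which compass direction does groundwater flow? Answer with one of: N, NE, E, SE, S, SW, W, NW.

SW

Taking OW-A as reference: OW-B−OW-A = (-265, -50, -0.2); OW-C−OW-A = (5, 170, +0.1).
Solve a·Δx + b·Δy = Δh: det = (-265)·170 − 5·(-50) = -44800.
∂h/∂x = [(-0.2)·170 − (+0.1)·(-50)] / -44800 = +0.0006473
∂h/∂y = [(-265)·(+0.1) − 5·(-0.2)] / -44800 = +0.0005692
Flow = −∇h = (-0.0006473 east, -0.0005692 north), which points southwest.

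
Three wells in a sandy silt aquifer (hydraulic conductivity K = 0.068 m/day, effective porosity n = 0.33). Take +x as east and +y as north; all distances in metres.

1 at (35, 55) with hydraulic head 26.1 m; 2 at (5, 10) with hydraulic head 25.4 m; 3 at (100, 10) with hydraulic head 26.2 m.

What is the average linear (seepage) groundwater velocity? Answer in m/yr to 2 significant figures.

With h = a·x + b·y + c and 1 as origin, the differences give:
  (-30)·a + (-45)·b = -0.7
  65·a + (-45)·b = +0.1
Eliminate b (×(-45) and ×(-45), subtract): 4275·a = 36.00 → a = ∂h/∂x = +0.008421
Back-substitute: b = ∂h/∂y = +0.009942.
|∇h| = √(0.008421² + 0.009942²) = 0.01303
Seepage velocity v = K·i/n = 0.068 × 0.01303 / 0.33 = 0.002685 m/day = 0.9807 m/yr.

0.98 m/yr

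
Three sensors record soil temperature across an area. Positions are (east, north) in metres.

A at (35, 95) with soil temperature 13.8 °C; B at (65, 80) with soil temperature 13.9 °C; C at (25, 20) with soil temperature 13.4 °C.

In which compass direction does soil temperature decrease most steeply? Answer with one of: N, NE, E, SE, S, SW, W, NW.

Differences from A: to B (Δx, Δy, Δh) = (30, -15, +0.1); to C = (-10, -75, -0.4).
Solve a·Δx + b·Δy = ΔT: det = 30·(-75) − (-10)·(-15) = -2400.
∂T/∂x = [(+0.1)·(-75) − (-0.4)·(-15)] / -2400 = +0.005625
∂T/∂y = [30·(-0.4) − (-10)·(+0.1)] / -2400 = +0.004583
Steepest decrease is along −∇f = (-0.005625 E, -0.004583 N) → southwest.

SW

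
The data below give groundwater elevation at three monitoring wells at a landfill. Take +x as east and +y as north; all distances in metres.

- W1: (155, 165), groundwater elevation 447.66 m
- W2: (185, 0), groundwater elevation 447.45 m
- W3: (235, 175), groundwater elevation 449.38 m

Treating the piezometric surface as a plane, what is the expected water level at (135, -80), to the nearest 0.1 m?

Three-point gradient (reference W1): Δ to W2 = (30, -165, -0.21), Δ to W3 = (80, 10, +1.72).
∂h/∂x = +0.02087, ∂h/∂y = +0.005067 (det = 13500).
h(135, -80) = 447.66 + (+0.02087)·(-20) + (+0.005067)·(-245) = 447.66 -0.417 -1.241 = 446.001 m.

446.0 m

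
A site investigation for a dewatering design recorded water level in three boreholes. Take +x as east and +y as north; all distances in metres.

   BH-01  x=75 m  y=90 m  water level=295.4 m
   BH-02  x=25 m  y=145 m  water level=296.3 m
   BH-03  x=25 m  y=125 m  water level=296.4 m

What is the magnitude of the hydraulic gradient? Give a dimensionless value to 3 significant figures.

Differences from BH-01: to BH-02 (Δx, Δy, Δh) = (-50, 55, +0.9); to BH-03 = (-50, 35, +1.0).
Solve a·Δx + b·Δy = Δh: det = (-50)·35 − (-50)·55 = 1000.
∂h/∂x = [(+0.9)·35 − (+1.0)·55] / 1000 = -0.02350
∂h/∂y = [(-50)·(+1.0) − (-50)·(+0.9)] / 1000 = -0.005000
|∇h| = √(-0.02350² + -0.005000²) = 0.02403

0.0240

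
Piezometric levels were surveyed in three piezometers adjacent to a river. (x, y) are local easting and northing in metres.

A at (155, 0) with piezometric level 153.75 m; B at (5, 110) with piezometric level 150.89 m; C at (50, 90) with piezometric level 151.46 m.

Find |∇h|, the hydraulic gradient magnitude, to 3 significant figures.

Taking A as reference: B−A = (-150, 110, -2.86); C−A = (-105, 90, -2.29).
Solve a·Δx + b·Δy = Δh: det = (-150)·90 − (-105)·110 = -1950.
∂h/∂x = [(-2.86)·90 − (-2.29)·110] / -1950 = +0.002821
∂h/∂y = [(-150)·(-2.29) − (-105)·(-2.86)] / -1950 = -0.02215
|∇h| = √(0.002821² + -0.02215²) = 0.02233

0.0223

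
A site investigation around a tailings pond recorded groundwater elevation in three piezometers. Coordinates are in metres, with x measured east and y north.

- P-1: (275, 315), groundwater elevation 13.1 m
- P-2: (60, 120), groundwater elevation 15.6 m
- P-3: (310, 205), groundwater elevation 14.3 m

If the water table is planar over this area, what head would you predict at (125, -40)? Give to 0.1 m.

Taking P-1 as reference: P-2−P-1 = (-215, -195, +2.5); P-3−P-1 = (35, -110, +1.2).
Determinant of the coordinate differences = (-215)·(-110) − 35·(-195) = 30475.
∂h/∂x = [(+2.5)·(-110) − (+1.2)·(-195)] / 30475 = -0.001345
∂h/∂y = [(-215)·(+1.2) − 35·(+2.5)] / 30475 = -0.01134
h(125, -40) = 13.1 + (-0.001345)·(-150) + (-0.01134)·(-355) = 13.1 +0.202 +4.025 = 17.326 m.

17.3 m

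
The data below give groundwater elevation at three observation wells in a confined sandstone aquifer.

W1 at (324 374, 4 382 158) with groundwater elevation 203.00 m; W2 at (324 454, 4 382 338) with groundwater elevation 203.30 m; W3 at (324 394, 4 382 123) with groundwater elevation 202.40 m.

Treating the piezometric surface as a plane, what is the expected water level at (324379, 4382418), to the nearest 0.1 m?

205.1 m

With h = a·x + b·y + c and W1 as origin, the differences give:
  80·a + 180·b = +0.30
  20·a + (-35)·b = -0.60
Eliminate b (×(-35) and ×180, subtract): -6400·a = 97.500 → a = ∂h/∂x = -0.01523
Back-substitute: b = ∂h/∂y = +0.008437.
h(324379, 4382418) = 203.00 + (-0.01523)·(5) + (+0.008437)·(260) = 203.00 -0.076 +2.194 = 205.118 m.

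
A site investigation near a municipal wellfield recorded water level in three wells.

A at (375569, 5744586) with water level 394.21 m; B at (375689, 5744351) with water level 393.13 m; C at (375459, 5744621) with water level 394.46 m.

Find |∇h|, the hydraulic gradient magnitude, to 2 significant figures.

Taking A as reference: B−A = (120, -235, -1.08); C−A = (-110, 35, +0.25).
Solve a·Δx + b·Δy = Δh: det = 120·35 − (-110)·(-235) = -21650.
∂h/∂x = [(-1.08)·35 − (+0.25)·(-235)] / -21650 = -0.0009677
∂h/∂y = [120·(+0.25) − (-110)·(-1.08)] / -21650 = +0.004102
|∇h| = √(-0.0009677² + 0.004102²) = 0.004215

0.0042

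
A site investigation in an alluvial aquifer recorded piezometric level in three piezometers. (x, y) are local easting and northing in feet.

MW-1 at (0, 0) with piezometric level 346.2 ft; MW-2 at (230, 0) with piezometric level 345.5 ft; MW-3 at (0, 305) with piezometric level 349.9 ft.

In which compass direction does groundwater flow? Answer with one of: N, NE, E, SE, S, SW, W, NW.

∂h/∂x = (345.5 − 346.2) / (230 − 0) = -0.003043
∂h/∂y = (349.9 − 346.2) / (305 − 0) = +0.01213
Flow = −∇h = (+0.003043 east, -0.01213 north), which points south.

S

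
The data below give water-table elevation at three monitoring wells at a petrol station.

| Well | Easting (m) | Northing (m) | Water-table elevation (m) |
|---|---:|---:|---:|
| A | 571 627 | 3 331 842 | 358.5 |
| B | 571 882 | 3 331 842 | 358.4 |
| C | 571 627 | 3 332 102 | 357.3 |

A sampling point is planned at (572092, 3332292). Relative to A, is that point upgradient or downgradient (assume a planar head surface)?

∂h/∂x = (358.4 − 358.5) / (571882 − 571627) = -0.0003922
∂h/∂y = (357.3 − 358.5) / (3332102 − 3331842) = -0.004615
Head at (572092, 3332292) = 358.5 + (-0.0003922)·(465) + (-0.004615)·(450) = 356.24 m.
That is lower than the 358.5 m at A, so the point is downgradient.

downgradient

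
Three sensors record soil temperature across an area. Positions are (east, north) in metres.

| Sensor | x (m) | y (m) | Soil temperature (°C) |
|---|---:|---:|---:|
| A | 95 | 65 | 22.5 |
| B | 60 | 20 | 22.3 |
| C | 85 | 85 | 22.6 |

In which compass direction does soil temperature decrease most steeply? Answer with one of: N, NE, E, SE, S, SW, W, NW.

S

Taking A as reference: B−A = (-35, -45, -0.2); C−A = (-10, 20, +0.1).
Determinant of the coordinate differences = (-35)·20 − (-10)·(-45) = -1150.
∂T/∂x = [(-0.2)·20 − (+0.1)·(-45)] / -1150 = -0.0004348
∂T/∂y = [(-35)·(+0.1) − (-10)·(-0.2)] / -1150 = +0.004783
Steepest decrease is along −∇f = (+0.0004348 E, -0.004783 N) → south.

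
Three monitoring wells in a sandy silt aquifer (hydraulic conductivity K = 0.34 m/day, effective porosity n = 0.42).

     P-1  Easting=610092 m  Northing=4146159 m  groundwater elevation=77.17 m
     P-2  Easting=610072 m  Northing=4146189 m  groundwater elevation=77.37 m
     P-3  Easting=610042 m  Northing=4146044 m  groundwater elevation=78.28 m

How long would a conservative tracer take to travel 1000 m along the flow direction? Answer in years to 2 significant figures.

220 years

Differences from P-1: to P-2 (Δx, Δy, Δh) = (-20, 30, +0.20); to P-3 = (-50, -115, +1.11).
Solve a·Δx + b·Δy = Δh: det = (-20)·(-115) − (-50)·30 = 3800.
∂h/∂x = [(+0.20)·(-115) − (+1.11)·30] / 3800 = -0.01482
∂h/∂y = [(-20)·(+1.11) − (-50)·(+0.20)] / 3800 = -0.003211
|∇h| = √(-0.01482² + -0.003211²) = 0.01516
Seepage velocity v = K·i/n = 0.34 × 0.01516 / 0.42 = 0.01227 m/day.
t = 1000 / 0.01227 = 8.15e+04 days = 223 years.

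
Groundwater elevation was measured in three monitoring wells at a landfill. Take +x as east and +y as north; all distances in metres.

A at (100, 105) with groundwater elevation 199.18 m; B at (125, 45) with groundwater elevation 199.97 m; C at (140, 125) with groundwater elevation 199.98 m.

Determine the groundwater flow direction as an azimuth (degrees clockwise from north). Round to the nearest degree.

280°

Differences from A: to B (Δx, Δy, Δh) = (25, -60, +0.79); to C = (40, 20, +0.80).
Determinant of the coordinate differences = 25·20 − 40·(-60) = 2900.
∂h/∂x = [(+0.79)·20 − (+0.80)·(-60)] / 2900 = +0.02200
∂h/∂y = [25·(+0.80) − 40·(+0.79)] / 2900 = -0.004000
Flow direction (−∇h) has components (-0.02200 E, +0.004000 N).
Azimuth = atan2(E, N) = atan2(-0.02200, +0.004000) = 280.3° ≈ 280°.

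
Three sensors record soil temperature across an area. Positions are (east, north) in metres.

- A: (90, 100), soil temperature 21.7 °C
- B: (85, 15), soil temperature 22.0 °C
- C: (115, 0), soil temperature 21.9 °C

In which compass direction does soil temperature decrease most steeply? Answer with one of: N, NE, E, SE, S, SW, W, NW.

Three-point gradient (reference A): Δ to B = (-5, -85, +0.3), Δ to C = (25, -100, +0.2).
∂T/∂x = -0.004952, ∂T/∂y = -0.003238 (det = 2625).
Steepest decrease is along −∇f = (+0.004952 E, +0.003238 N) → northeast.

NE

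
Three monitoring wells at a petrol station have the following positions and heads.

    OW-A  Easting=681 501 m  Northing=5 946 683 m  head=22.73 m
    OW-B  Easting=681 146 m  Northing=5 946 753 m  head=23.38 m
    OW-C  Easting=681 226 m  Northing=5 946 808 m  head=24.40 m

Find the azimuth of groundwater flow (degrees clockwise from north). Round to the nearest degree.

185°

With h = a·x + b·y + c and OW-A as origin, the differences give:
  (-355)·a + 70·b = +0.65
  (-275)·a + 125·b = +1.67
Eliminate b (×125 and ×70, subtract): -25125·a = -35.650 → a = ∂h/∂x = +0.001419
Back-substitute: b = ∂h/∂y = +0.01648.
Flow direction (−∇h) has components (-0.001419 E, -0.01648 N).
Azimuth = atan2(E, N) = atan2(-0.001419, -0.01648) = 184.9° ≈ 185°.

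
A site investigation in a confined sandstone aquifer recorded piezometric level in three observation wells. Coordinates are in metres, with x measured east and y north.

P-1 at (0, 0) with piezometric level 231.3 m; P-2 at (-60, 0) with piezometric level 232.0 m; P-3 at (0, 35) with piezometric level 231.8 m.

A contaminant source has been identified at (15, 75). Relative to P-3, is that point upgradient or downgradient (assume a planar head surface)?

∂h/∂x = (232.0 − 231.3) / (-60 − 0) = -0.01167
∂h/∂y = (231.8 − 231.3) / (35 − 0) = +0.01429
Head at (15, 75) = 231.3 + (-0.01167)·(15) + (+0.01429)·(75) = 232.20 m.
That is higher than the 231.8 m at P-3, so the point is upgradient.

upgradient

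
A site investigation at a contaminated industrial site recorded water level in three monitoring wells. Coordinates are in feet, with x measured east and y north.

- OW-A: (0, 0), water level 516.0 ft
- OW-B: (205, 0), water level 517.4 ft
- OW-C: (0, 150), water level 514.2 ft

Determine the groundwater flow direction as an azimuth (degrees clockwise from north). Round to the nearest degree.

∂h/∂x = (517.4 − 516.0) / (205 − 0) = +0.006829
∂h/∂y = (514.2 − 516.0) / (150 − 0) = -0.01200
Flow direction (−∇h) has components (-0.006829 E, +0.01200 N).
Azimuth = atan2(E, N) = atan2(-0.006829, +0.01200) = 330.4° ≈ 330°.

330°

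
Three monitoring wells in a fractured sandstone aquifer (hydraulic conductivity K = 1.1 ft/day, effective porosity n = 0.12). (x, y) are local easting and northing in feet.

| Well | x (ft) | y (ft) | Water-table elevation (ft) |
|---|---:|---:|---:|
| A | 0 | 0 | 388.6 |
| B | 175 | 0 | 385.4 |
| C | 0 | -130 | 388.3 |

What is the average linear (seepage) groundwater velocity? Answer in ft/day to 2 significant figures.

0.17 ft/day

∂h/∂x = (385.4 − 388.6) / (175 − 0) = -0.01829
∂h/∂y = (388.3 − 388.6) / (-130 − 0) = +0.002308
|∇h| = √(-0.01829² + 0.002308²) = 0.01844
Seepage velocity v = K·i/n = 1.1 × 0.01844 / 0.12 = 0.169 ft/day.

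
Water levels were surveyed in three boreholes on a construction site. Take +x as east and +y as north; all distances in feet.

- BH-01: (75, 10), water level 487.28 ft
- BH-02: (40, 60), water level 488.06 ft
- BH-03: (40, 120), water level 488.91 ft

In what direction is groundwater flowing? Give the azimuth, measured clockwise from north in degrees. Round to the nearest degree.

172°

With h = a·x + b·y + c and BH-01 as origin, the differences give:
  (-35)·a + 50·b = +0.78
  (-35)·a + 110·b = +1.63
Eliminate b (×110 and ×50, subtract): -2100·a = 4.300 → a = ∂h/∂x = -0.002048
Back-substitute: b = ∂h/∂y = +0.01417.
Flow direction (−∇h) has components (+0.002048 E, -0.01417 N).
Azimuth = atan2(E, N) = atan2(+0.002048, -0.01417) = 171.8° ≈ 172°.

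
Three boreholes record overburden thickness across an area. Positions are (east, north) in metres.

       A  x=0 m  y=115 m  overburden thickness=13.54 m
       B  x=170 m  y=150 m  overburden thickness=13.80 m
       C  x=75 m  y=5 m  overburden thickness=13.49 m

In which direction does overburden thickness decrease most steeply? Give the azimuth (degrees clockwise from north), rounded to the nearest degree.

Three-point gradient (reference A): Δ to B = (170, 35, +0.26), Δ to C = (75, -110, -0.05).
∂d/∂x = +0.001259, ∂d/∂y = +0.001313 (det = -21325).
Steepest decrease is along −∇f: components (-0.001259 E, -0.001313 N).
Azimuth = atan2(-0.001259, -0.001313) = 223.8° ≈ 224°.

224°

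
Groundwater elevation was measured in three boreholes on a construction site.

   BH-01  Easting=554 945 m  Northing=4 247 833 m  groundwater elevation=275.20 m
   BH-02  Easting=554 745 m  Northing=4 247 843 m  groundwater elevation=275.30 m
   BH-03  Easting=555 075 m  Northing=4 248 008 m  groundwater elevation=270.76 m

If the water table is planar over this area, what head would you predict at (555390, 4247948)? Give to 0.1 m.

With h = a·x + b·y + c and BH-01 as origin, the differences give:
  (-200)·a + 10·b = +0.10
  130·a + 175·b = -4.44
Eliminate b (×175 and ×10, subtract): -36300·a = 61.900 → a = ∂h/∂x = -0.001705
Back-substitute: b = ∂h/∂y = -0.02410.
h(555390, 4247948) = 275.20 + (-0.001705)·(445) + (-0.02410)·(115) = 275.20 -0.759 -2.772 = 271.669 m.

271.7 m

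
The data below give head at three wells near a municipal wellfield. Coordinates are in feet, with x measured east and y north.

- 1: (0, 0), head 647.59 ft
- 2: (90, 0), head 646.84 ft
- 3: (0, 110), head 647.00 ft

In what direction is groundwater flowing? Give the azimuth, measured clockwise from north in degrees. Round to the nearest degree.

∂h/∂x = (646.84 − 647.59) / (90 − 0) = -0.008333
∂h/∂y = (647.00 − 647.59) / (110 − 0) = -0.005364
Flow direction (−∇h) has components (+0.008333 E, +0.005364 N).
Azimuth = atan2(E, N) = atan2(+0.008333, +0.005364) = 57.2° ≈ 057°.

057°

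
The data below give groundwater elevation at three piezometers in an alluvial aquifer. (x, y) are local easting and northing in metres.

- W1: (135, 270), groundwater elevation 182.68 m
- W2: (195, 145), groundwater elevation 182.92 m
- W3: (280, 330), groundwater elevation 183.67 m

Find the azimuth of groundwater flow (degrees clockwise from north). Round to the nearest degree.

260°

With h = a·x + b·y + c and W1 as origin, the differences give:
  60·a + (-125)·b = +0.24
  145·a + 60·b = +0.99
Eliminate b (×60 and ×(-125), subtract): 21725·a = 138.150 → a = ∂h/∂x = +0.006359
Back-substitute: b = ∂h/∂y = +0.001132.
Flow direction (−∇h) has components (-0.006359 E, -0.001132 N).
Azimuth = atan2(E, N) = atan2(-0.006359, -0.001132) = 259.9° ≈ 260°.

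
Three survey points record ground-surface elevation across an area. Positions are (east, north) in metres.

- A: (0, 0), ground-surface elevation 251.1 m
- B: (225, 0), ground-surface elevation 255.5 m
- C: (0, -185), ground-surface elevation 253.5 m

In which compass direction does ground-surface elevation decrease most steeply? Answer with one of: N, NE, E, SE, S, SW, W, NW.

∂z/∂x = (255.5 − 251.1) / (225 − 0) = +0.01956
∂z/∂y = (253.5 − 251.1) / (-185 − 0) = -0.01297
Steepest decrease is along −∇f = (-0.01956 E, +0.01297 N) → northwest.

NW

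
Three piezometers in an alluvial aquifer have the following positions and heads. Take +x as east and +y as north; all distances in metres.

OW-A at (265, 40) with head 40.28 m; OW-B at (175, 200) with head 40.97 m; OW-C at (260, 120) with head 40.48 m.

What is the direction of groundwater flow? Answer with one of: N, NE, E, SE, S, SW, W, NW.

SE

Differences from OW-A: to OW-B (Δx, Δy, Δh) = (-90, 160, +0.69); to OW-C = (-5, 80, +0.20).
Determinant of the coordinate differences = (-90)·80 − (-5)·160 = -6400.
∂h/∂x = [(+0.69)·80 − (+0.20)·160] / -6400 = -0.003625
∂h/∂y = [(-90)·(+0.20) − (-5)·(+0.69)] / -6400 = +0.002273
Flow = −∇h = (+0.003625 east, -0.002273 north), which points southeast.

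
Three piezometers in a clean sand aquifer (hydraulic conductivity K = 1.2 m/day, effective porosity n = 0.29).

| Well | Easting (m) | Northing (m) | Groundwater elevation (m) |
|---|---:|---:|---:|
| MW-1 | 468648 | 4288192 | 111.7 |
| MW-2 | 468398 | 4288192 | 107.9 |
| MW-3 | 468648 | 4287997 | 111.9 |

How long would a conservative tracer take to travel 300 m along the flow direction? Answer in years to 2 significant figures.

∂h/∂x = (107.9 − 111.7) / (468398 − 468648) = +0.01520
∂h/∂y = (111.9 − 111.7) / (4287997 − 4288192) = -0.001026
|∇h| = √(0.01520² + -0.001026²) = 0.01523
Seepage velocity v = K·i/n = 1.2 × 0.01523 / 0.29 = 0.06302 m/day.
t = 300 / 0.06302 = 4760 days = 13 years.

13 years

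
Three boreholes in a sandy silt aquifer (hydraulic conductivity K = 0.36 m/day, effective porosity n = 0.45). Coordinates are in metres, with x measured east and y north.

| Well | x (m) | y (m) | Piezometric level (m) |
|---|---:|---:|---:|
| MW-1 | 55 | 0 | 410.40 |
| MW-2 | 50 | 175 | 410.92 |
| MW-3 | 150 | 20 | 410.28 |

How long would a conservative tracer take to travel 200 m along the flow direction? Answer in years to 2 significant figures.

200 years

Taking MW-1 as reference: MW-2−MW-1 = (-5, 175, +0.52); MW-3−MW-1 = (95, 20, -0.12).
Determinant of the coordinate differences = (-5)·20 − 95·175 = -16725.
∂h/∂x = [(+0.52)·20 − (-0.12)·175] / -16725 = -0.001877
∂h/∂y = [(-5)·(-0.12) − 95·(+0.52)] / -16725 = +0.002918
|∇h| = √(-0.001877² + 0.002918²) = 0.00347
Seepage velocity v = K·i/n = 0.36 × 0.00347 / 0.45 = 0.002776 m/day.
t = 200 / 0.002776 = 7.205e+04 days = 197 years.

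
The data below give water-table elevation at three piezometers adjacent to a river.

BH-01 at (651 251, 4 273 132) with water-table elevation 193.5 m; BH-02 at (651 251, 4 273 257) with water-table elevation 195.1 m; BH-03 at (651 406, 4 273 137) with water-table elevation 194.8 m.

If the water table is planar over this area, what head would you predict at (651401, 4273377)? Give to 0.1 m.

197.8 m

With h = a·x + b·y + c and BH-01 as origin, the differences give:
  0·a + 125·b = +1.6
  155·a + 5·b = +1.3
Eliminate b (×5 and ×125, subtract): -19375·a = -154.50 → a = ∂h/∂x = +0.007974
Back-substitute: b = ∂h/∂y = +0.01280.
h(651401, 4273377) = 193.5 + (+0.007974)·(150) + (+0.01280)·(245) = 193.5 +1.196 +3.136 = 197.832 m.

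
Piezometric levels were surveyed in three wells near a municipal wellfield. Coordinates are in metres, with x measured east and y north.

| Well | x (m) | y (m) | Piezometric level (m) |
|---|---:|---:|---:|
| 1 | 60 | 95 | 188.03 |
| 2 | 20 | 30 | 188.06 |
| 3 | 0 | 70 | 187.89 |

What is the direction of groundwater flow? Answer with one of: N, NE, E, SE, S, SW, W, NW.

With h = a·x + b·y + c and 1 as origin, the differences give:
  (-40)·a + (-65)·b = +0.03
  (-60)·a + (-25)·b = -0.14
Eliminate b (×(-25) and ×(-65), subtract): -2900·a = -9.850 → a = ∂h/∂x = +0.003397
Back-substitute: b = ∂h/∂y = -0.002552.
Flow = −∇h = (-0.003397 east, +0.002552 north), which points northwest.

NW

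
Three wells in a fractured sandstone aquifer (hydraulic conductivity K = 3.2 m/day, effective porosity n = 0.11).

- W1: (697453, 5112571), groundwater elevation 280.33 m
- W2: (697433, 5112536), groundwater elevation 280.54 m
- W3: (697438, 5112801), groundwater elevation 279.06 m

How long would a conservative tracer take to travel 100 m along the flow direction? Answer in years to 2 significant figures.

1.7 years

Three-point gradient (reference W1): Δ to W2 = (-20, -35, +0.21), Δ to W3 = (-15, 230, -1.27).
∂h/∂x = -0.0007512, ∂h/∂y = -0.005571 (det = -5125).
|∇h| = √(-0.0007512² + -0.005571²) = 0.005621
Seepage velocity v = K·i/n = 3.2 × 0.005621 / 0.11 = 0.1635 m/day.
t = 100 / 0.1635 = 611.6 days = 1.67 years.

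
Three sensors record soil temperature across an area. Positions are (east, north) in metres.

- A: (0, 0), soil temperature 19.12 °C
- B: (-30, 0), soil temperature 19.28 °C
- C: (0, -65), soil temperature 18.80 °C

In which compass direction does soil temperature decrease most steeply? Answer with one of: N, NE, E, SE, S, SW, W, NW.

∂T/∂x = (19.28 − 19.12) / (-30 − 0) = -0.005333
∂T/∂y = (18.80 − 19.12) / (-65 − 0) = +0.004923
Steepest decrease is along −∇f = (+0.005333 E, -0.004923 N) → southeast.

SE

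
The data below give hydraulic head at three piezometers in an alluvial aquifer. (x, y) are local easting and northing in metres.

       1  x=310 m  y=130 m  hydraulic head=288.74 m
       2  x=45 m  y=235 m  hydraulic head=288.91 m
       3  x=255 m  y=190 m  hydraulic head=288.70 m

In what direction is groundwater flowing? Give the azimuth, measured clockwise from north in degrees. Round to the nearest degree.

With h = a·x + b·y + c and 1 as origin, the differences give:
  (-265)·a + 105·b = +0.17
  (-55)·a + 60·b = -0.04
Eliminate b (×60 and ×105, subtract): -10125·a = 14.400 → a = ∂h/∂x = -0.001422
Back-substitute: b = ∂h/∂y = -0.001970.
Flow direction (−∇h) has components (+0.001422 E, +0.001970 N).
Azimuth = atan2(E, N) = atan2(+0.001422, +0.001970) = 35.8° ≈ 036°.

036°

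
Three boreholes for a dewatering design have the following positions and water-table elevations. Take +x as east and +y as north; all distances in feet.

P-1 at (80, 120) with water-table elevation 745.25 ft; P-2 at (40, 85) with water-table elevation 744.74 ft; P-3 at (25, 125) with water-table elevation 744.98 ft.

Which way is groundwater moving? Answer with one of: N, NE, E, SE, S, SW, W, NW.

Taking P-1 as reference: P-2−P-1 = (-40, -35, -0.51); P-3−P-1 = (-55, 5, -0.27).
Determinant of the coordinate differences = (-40)·5 − (-55)·(-35) = -2125.
∂h/∂x = [(-0.51)·5 − (-0.27)·(-35)] / -2125 = +0.005647
∂h/∂y = [(-40)·(-0.27) − (-55)·(-0.51)] / -2125 = +0.008118
Flow = −∇h = (-0.005647 east, -0.008118 north), which points southwest.

SW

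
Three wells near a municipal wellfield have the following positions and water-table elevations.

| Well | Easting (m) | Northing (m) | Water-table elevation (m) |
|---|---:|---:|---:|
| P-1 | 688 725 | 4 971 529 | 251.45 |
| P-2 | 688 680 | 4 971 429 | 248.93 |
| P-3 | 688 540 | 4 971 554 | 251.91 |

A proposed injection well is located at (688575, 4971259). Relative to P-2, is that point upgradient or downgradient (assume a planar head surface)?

Taking P-1 as reference: P-2−P-1 = (-45, -100, -2.52); P-3−P-1 = (-185, 25, +0.46).
Solve a·Δx + b·Δy = Δh: det = (-45)·25 − (-185)·(-100) = -19625.
∂h/∂x = [(-2.52)·25 − (+0.46)·(-100)] / -19625 = +0.0008662
∂h/∂y = [(-45)·(+0.46) − (-185)·(-2.52)] / -19625 = +0.02481
Head at (688575, 4971259) = 251.45 + (+0.0008662)·(-150) + (+0.02481)·(-270) = 244.62 m.
That is lower than the 248.93 m at P-2, so the point is downgradient.

downgradient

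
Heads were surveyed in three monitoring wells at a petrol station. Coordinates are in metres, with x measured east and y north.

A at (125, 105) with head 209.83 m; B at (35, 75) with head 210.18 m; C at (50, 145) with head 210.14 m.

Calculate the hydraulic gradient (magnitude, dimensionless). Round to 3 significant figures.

0.00399

Taking A as reference: B−A = (-90, -30, +0.35); C−A = (-75, 40, +0.31).
Solve a·Δx + b·Δy = Δh: det = (-90)·40 − (-75)·(-30) = -5850.
∂h/∂x = [(+0.35)·40 − (+0.31)·(-30)] / -5850 = -0.003983
∂h/∂y = [(-90)·(+0.31) − (-75)·(+0.35)] / -5850 = +0.0002821
|∇h| = √(-0.003983² + 0.0002821²) = 0.003993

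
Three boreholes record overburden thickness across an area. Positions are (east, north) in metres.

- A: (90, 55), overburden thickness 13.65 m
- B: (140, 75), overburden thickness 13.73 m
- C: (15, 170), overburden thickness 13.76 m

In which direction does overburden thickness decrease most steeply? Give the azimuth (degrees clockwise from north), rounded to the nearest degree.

211°

Differences from A: to B (Δx, Δy, Δh) = (50, 20, +0.08); to C = (-75, 115, +0.11).
Solve a·Δx + b·Δy = Δd: det = 50·115 − (-75)·20 = 7250.
∂d/∂x = [(+0.08)·115 − (+0.11)·20] / 7250 = +0.0009655
∂d/∂y = [50·(+0.11) − (-75)·(+0.08)] / 7250 = +0.001586
Steepest decrease is along −∇f: components (-0.0009655 E, -0.001586 N).
Azimuth = atan2(-0.0009655, -0.001586) = 211.3° ≈ 211°.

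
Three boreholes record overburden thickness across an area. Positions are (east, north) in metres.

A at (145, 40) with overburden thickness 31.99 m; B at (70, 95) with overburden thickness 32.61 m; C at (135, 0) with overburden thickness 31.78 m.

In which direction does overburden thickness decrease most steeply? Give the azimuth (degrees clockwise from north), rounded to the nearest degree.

With d = a·x + b·y + c and A as origin, the differences give:
  (-75)·a + 55·b = +0.62
  (-10)·a + (-40)·b = -0.21
Eliminate b (×(-40) and ×55, subtract): 3550·a = -13.250 → a = ∂d/∂x = -0.003732
Back-substitute: b = ∂d/∂y = +0.006183.
Steepest decrease is along −∇f: components (+0.003732 E, -0.006183 N).
Azimuth = atan2(+0.003732, -0.006183) = 148.9° ≈ 149°.

149°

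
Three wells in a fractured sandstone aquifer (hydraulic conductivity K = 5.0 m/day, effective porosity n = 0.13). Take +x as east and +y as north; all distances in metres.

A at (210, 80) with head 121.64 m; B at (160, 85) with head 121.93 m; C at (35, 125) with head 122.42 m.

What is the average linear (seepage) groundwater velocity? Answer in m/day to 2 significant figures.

0.42 m/day

With h = a·x + b·y + c and A as origin, the differences give:
  (-50)·a + 5·b = +0.29
  (-175)·a + 45·b = +0.78
Eliminate b (×45 and ×5, subtract): -1375·a = 9.150 → a = ∂h/∂x = -0.006655
Back-substitute: b = ∂h/∂y = -0.008545.
|∇h| = √(-0.006655² + -0.008545²) = 0.01083
Seepage velocity v = K·i/n = 5.0 × 0.01083 / 0.13 = 0.4165 m/day.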